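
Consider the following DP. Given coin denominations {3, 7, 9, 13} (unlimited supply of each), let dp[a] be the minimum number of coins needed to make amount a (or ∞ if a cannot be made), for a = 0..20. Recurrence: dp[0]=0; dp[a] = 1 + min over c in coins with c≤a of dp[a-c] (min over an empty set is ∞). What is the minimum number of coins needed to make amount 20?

 a  0  1  2  3  4  5  6  7  8  9 10 11 12 13 14 15 16 17 18 19 20
dp  0  -  -  1  -  -  2  1  -  1  2  -  2  1  2  3  2  3  2  3  2
(- denotes ∞ / unreachable)

2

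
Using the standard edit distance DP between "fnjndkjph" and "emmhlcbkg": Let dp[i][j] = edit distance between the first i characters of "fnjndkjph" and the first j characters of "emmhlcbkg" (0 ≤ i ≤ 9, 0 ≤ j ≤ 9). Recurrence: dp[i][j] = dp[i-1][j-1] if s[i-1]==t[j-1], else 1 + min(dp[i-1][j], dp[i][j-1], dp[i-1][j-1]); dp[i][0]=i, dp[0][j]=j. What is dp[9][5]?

9

   ''  e  m  m  h  l  c  b  k  g
''  0  1  2  3  4  5  6  7  8  9
 f  1  1  2  3  4  5  6  7  8  9
 n  2  2  2  3  4  5  6  7  8  9
 j  3  3  3  3  4  5  6  7  8  9
 n  4  4  4  4  4  5  6  7  8  9
 d  5  5  5  5  5  5  6  7  8  9
 k  6  6  6  6  6  6  6  7  7  8
 j  7  7  7  7  7  7  7  7  8  8
 p  8  8  8  8  8  8  8  8  8  9
 h  9  9  9  9  8  9  9  9  9  9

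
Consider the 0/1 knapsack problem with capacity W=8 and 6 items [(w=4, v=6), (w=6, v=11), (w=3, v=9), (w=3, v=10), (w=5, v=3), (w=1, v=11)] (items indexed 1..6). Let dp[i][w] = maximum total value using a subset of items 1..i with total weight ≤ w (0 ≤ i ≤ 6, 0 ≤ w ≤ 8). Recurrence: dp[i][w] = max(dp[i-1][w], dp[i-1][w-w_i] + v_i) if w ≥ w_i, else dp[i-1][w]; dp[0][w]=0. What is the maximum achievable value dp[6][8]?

i\w   0   1   2   3   4   5   6   7   8
  0   0   0   0   0   0   0   0   0   0
  1   0   0   0   0   6   6   6   6   6
  2   0   0   0   0   6   6  11  11  11
  3   0   0   0   9   9   9  11  15  15
  4   0   0   0  10  10  10  19  19  19
  5   0   0   0  10  10  10  19  19  19
  6   0  11  11  11  21  21  21  30  30

30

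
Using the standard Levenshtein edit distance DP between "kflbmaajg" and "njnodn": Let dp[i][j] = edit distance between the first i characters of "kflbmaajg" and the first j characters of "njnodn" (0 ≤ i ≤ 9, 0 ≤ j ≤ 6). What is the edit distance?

   ''  n  j  n  o  d  n
''  0  1  2  3  4  5  6
 k  1  1  2  3  4  5  6
 f  2  2  2  3  4  5  6
 l  3  3  3  3  4  5  6
 b  4  4  4  4  4  5  6
 m  5  5  5  5  5  5  6
 a  6  6  6  6  6  6  6
 a  7  7  7  7  7  7  7
 j  8  8  7  8  8  8  8
 g  9  9  8  8  9  9  9

9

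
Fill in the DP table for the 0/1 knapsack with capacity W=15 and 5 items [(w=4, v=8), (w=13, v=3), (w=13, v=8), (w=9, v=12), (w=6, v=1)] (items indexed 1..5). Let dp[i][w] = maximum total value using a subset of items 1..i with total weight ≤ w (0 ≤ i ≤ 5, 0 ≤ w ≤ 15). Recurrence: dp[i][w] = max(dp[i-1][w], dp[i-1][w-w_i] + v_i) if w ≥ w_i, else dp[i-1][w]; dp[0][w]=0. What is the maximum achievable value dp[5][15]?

i\w   0   1   2   3   4   5   6   7   8   9  10  11  12  13  14  15
  0   0   0   0   0   0   0   0   0   0   0   0   0   0   0   0   0
  1   0   0   0   0   8   8   8   8   8   8   8   8   8   8   8   8
  2   0   0   0   0   8   8   8   8   8   8   8   8   8   8   8   8
  3   0   0   0   0   8   8   8   8   8   8   8   8   8   8   8   8
  4   0   0   0   0   8   8   8   8   8  12  12  12  12  20  20  20
  5   0   0   0   0   8   8   8   8   8  12  12  12  12  20  20  20

20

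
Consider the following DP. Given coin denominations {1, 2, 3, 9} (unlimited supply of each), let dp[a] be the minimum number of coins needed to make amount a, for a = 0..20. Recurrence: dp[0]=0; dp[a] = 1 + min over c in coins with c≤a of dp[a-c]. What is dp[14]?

 a  0  1  2  3  4  5  6  7  8  9 10 11 12 13 14 15 16 17 18 19 20
dp  0  1  1  1  2  2  2  3  3  1  2  2  2  3  3  3  4  4  2  3  3

3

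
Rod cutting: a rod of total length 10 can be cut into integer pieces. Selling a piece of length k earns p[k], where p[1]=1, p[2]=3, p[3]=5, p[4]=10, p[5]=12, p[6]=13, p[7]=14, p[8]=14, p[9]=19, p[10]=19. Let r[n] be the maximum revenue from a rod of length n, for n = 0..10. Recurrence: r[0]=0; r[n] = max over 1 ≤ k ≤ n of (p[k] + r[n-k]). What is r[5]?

12

   n    0    1    2    3    4    5    6    7    8    9   10
r[n]    0    1    3    5   10   12   13   15   20   22   24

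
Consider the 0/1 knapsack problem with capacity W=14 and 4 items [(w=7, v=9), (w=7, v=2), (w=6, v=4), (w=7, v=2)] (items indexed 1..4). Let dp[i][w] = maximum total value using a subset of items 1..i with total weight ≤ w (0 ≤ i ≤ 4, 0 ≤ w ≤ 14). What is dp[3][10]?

9

i\w   0   1   2   3   4   5   6   7   8   9  10  11  12  13  14
  0   0   0   0   0   0   0   0   0   0   0   0   0   0   0   0
  1   0   0   0   0   0   0   0   9   9   9   9   9   9   9   9
  2   0   0   0   0   0   0   0   9   9   9   9   9   9   9  11
  3   0   0   0   0   0   0   4   9   9   9   9   9   9  13  13
  4   0   0   0   0   0   0   4   9   9   9   9   9   9  13  13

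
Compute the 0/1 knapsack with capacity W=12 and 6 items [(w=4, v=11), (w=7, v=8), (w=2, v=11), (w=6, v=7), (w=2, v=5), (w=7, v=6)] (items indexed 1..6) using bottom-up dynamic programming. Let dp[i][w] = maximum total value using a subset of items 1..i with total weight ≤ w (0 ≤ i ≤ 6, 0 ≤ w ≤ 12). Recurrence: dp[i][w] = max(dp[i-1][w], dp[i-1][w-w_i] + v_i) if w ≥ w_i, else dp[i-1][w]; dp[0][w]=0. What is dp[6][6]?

22

i\w   0   1   2   3   4   5   6   7   8   9  10  11  12
  0   0   0   0   0   0   0   0   0   0   0   0   0   0
  1   0   0   0   0  11  11  11  11  11  11  11  11  11
  2   0   0   0   0  11  11  11  11  11  11  11  19  19
  3   0   0  11  11  11  11  22  22  22  22  22  22  22
  4   0   0  11  11  11  11  22  22  22  22  22  22  29
  5   0   0  11  11  16  16  22  22  27  27  27  27  29
  6   0   0  11  11  16  16  22  22  27  27  27  27  29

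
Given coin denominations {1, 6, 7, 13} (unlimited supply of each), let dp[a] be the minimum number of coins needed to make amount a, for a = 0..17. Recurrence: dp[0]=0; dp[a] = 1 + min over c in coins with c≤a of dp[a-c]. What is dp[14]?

2

 a  0  1  2  3  4  5  6  7  8  9 10 11 12 13 14 15 16 17
dp  0  1  2  3  4  5  1  1  2  3  4  5  2  1  2  3  4  5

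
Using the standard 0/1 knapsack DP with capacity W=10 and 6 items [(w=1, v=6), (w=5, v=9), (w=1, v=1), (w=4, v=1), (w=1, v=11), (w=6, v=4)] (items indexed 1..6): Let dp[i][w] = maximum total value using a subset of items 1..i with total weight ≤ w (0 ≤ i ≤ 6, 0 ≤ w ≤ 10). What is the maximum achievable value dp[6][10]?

27

i\w   0   1   2   3   4   5   6   7   8   9  10
  0   0   0   0   0   0   0   0   0   0   0   0
  1   0   6   6   6   6   6   6   6   6   6   6
  2   0   6   6   6   6   9  15  15  15  15  15
  3   0   6   7   7   7   9  15  16  16  16  16
  4   0   6   7   7   7   9  15  16  16  16  16
  5   0  11  17  18  18  18  20  26  27  27  27
  6   0  11  17  18  18  18  20  26  27  27  27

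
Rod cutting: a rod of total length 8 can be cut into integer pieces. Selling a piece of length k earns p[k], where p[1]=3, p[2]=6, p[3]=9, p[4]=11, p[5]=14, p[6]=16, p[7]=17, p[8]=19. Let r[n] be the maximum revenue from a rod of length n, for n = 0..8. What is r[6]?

18

   n    0    1    2    3    4    5    6    7    8
r[n]    0    3    6    9   12   15   18   21   24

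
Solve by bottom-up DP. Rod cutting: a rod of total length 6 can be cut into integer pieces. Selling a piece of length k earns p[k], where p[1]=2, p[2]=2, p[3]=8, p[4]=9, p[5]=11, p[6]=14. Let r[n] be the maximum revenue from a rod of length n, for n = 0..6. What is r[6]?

   n    0    1    2    3    4    5    6
r[n]    0    2    4    8   10   12   16

16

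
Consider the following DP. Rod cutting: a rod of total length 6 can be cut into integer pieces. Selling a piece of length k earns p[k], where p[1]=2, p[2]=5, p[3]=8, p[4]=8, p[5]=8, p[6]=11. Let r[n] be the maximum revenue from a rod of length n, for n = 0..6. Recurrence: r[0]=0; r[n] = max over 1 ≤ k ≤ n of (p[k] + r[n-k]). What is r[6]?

   n    0    1    2    3    4    5    6
r[n]    0    2    5    8   10   13   16

16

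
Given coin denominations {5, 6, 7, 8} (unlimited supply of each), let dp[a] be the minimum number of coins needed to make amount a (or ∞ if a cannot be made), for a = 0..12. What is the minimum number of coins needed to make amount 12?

 a  0  1  2  3  4  5  6  7  8  9 10 11 12
dp  0  -  -  -  -  1  1  1  1  -  2  2  2
(- denotes ∞ / unreachable)

2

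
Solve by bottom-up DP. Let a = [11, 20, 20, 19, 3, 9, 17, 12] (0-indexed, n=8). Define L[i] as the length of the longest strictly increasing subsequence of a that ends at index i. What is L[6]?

   i    0    1    2    3    4    5    6    7
a[i]   11   20   20   19    3    9   17   12
L[i]    1    2    2    2    1    2    3    3

3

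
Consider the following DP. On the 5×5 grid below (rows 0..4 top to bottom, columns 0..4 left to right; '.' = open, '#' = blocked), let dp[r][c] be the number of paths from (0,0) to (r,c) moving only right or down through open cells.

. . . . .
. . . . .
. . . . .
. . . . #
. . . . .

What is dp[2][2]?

r\c   0   1   2   3   4
  0   1   1   1   1   1
  1   1   2   3   4   5
  2   1   3   6  10  15
  3   1   4  10  20   0
  4   1   5  15  35  35

6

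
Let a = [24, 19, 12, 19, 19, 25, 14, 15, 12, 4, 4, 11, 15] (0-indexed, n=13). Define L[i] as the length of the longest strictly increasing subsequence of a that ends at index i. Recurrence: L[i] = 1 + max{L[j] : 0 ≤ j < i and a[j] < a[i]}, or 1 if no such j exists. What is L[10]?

1

   i    0    1    2    3    4    5    6    7    8    9   10   11   12
a[i]   24   19   12   19   19   25   14   15   12    4    4   11   15
L[i]    1    1    1    2    2    3    2    3    1    1    1    2    3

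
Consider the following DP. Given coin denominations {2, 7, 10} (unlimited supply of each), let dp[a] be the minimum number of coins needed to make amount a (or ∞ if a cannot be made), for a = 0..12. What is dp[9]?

 a  0  1  2  3  4  5  6  7  8  9 10 11 12
dp  0  -  1  -  2  -  3  1  4  2  1  3  2
(- denotes ∞ / unreachable)

2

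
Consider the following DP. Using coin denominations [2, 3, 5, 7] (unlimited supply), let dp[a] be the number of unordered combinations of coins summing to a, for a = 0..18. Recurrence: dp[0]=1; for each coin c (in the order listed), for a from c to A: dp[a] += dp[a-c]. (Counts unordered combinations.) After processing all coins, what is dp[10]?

after  coin     0     1     2     3     4     5     6     7     8     9    10    11    12    13    14    15    16    17    18
          2     1     0     1     0     1     0     1     0     1     0     1     0     1     0     1     0     1     0     1
          3     1     0     1     1     1     1     2     1     2     2     2     2     3     2     3     3     3     3     4
          5     1     0     1     1     1     2     2     2     3     3     4     4     5     5     6     7     7     8     9
          7     1     0     1     1     1     2     2     3     3     4     5     5     7     7     9    10    11    13    14

5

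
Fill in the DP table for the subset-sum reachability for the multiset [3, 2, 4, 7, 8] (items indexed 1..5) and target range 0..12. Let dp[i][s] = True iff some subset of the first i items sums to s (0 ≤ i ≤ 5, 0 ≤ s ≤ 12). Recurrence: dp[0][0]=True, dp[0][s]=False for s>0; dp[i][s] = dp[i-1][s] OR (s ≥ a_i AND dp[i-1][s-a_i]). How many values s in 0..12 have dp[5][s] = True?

i\s   0   1   2   3   4   5   6   7   8   9  10  11  12
  0   T   F   F   F   F   F   F   F   F   F   F   F   F
  1   T   F   F   T   F   F   F   F   F   F   F   F   F
  2   T   F   T   T   F   T   F   F   F   F   F   F   F
  3   T   F   T   T   T   T   T   T   F   T   F   F   F
  4   T   F   T   T   T   T   T   T   F   T   T   T   T
  5   T   F   T   T   T   T   T   T   T   T   T   T   T

12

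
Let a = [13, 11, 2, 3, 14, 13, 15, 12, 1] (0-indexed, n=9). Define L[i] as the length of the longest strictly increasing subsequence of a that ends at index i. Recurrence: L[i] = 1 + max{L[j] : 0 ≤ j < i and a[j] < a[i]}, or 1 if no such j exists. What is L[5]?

   i    0    1    2    3    4    5    6    7    8
a[i]   13   11    2    3   14   13   15   12    1
L[i]    1    1    1    2    3    3    4    3    1

3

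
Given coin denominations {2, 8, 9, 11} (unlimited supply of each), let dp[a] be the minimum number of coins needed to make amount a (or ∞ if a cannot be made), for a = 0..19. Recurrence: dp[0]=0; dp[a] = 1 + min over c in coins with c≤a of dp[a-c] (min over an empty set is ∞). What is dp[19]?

 a  0  1  2  3  4  5  6  7  8  9 10 11 12 13 14 15 16 17 18 19
dp  0  -  1  -  2  -  3  -  1  1  2  1  3  2  4  3  2  2  2  2
(- denotes ∞ / unreachable)

2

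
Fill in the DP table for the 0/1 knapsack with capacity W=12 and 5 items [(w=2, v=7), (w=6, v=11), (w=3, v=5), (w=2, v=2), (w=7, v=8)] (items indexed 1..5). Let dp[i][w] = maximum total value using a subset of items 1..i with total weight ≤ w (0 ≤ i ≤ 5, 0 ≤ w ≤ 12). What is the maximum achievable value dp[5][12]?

i\w   0   1   2   3   4   5   6   7   8   9  10  11  12
  0   0   0   0   0   0   0   0   0   0   0   0   0   0
  1   0   0   7   7   7   7   7   7   7   7   7   7   7
  2   0   0   7   7   7   7  11  11  18  18  18  18  18
  3   0   0   7   7   7  12  12  12  18  18  18  23  23
  4   0   0   7   7   9  12  12  14  18  18  20  23  23
  5   0   0   7   7   9  12  12  14  18  18  20  23  23

23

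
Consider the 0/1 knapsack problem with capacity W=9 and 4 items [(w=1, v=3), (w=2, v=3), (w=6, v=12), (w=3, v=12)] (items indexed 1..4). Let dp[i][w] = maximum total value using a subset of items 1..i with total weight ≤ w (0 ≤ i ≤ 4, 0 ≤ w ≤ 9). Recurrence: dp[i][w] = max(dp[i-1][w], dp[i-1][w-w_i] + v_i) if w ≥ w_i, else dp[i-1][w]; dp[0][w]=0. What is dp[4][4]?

i\w   0   1   2   3   4   5   6   7   8   9
  0   0   0   0   0   0   0   0   0   0   0
  1   0   3   3   3   3   3   3   3   3   3
  2   0   3   3   6   6   6   6   6   6   6
  3   0   3   3   6   6   6  12  15  15  18
  4   0   3   3  12  15  15  18  18  18  24

15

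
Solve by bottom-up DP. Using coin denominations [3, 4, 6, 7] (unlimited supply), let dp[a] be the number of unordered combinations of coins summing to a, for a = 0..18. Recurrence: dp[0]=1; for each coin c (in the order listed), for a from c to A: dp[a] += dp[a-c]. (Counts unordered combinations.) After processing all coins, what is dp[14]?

4

after  coin     0     1     2     3     4     5     6     7     8     9    10    11    12    13    14    15    16    17    18
          3     1     0     0     1     0     0     1     0     0     1     0     0     1     0     0     1     0     0     1
          4     1     0     0     1     1     0     1     1     1     1     1     1     2     1     1     2     2     1     2
          6     1     0     0     1     1     0     2     1     1     2     2     1     4     2     2     4     4     2     6
          7     1     0     0     1     1     0     2     2     1     2     3     2     4     4     4     5     6     5     8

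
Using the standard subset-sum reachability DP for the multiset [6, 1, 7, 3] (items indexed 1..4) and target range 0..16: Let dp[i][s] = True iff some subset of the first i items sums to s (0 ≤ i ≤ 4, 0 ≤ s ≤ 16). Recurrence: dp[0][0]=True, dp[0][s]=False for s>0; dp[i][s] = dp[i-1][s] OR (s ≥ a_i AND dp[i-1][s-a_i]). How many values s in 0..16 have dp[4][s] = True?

i\s   0   1   2   3   4   5   6   7   8   9  10  11  12  13  14  15  16
  0   T   F   F   F   F   F   F   F   F   F   F   F   F   F   F   F   F
  1   T   F   F   F   F   F   T   F   F   F   F   F   F   F   F   F   F
  2   T   T   F   F   F   F   T   T   F   F   F   F   F   F   F   F   F
  3   T   T   F   F   F   F   T   T   T   F   F   F   F   T   T   F   F
  4   T   T   F   T   T   F   T   T   T   T   T   T   F   T   T   F   T

13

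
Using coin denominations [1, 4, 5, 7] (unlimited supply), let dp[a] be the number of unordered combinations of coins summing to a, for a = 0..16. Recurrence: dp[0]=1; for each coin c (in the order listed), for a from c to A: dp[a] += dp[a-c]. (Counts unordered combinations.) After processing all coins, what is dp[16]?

17

after  coin     0     1     2     3     4     5     6     7     8     9    10    11    12    13    14    15    16
          1     1     1     1     1     1     1     1     1     1     1     1     1     1     1     1     1     1
          4     1     1     1     1     2     2     2     2     3     3     3     3     4     4     4     4     5
          5     1     1     1     1     2     3     3     3     4     5     6     6     7     8     9    10    11
          7     1     1     1     1     2     3     3     4     5     6     7     8    10    11    13    15    17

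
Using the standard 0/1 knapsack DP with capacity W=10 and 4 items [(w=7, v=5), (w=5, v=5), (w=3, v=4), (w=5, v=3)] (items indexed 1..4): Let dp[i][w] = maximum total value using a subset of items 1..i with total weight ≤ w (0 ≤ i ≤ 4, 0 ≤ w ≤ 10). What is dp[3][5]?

i\w   0   1   2   3   4   5   6   7   8   9  10
  0   0   0   0   0   0   0   0   0   0   0   0
  1   0   0   0   0   0   0   0   5   5   5   5
  2   0   0   0   0   0   5   5   5   5   5   5
  3   0   0   0   4   4   5   5   5   9   9   9
  4   0   0   0   4   4   5   5   5   9   9   9

5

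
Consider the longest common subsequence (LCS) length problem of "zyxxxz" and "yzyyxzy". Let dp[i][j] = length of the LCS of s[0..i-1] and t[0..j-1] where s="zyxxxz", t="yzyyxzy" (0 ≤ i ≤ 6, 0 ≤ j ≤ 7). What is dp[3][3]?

   ''  y  z  y  y  x  z  y
''  0  0  0  0  0  0  0  0
 z  0  0  1  1  1  1  1  1
 y  0  1  1  2  2  2  2  2
 x  0  1  1  2  2  3  3  3
 x  0  1  1  2  2  3  3  3
 x  0  1  1  2  2  3  3  3
 z  0  1  2  2  2  3  4  4

2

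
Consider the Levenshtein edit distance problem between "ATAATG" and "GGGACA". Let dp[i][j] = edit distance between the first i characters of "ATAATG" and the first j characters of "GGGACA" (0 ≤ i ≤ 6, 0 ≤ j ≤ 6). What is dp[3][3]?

   ''  G  G  G  A  C  A
''  0  1  2  3  4  5  6
 A  1  1  2  3  3  4  5
 T  2  2  2  3  4  4  5
 A  3  3  3  3  3  4  4
 A  4  4  4  4  3  4  4
 T  5  5  5  5  4  4  5
 G  6  5  5  5  5  5  5

3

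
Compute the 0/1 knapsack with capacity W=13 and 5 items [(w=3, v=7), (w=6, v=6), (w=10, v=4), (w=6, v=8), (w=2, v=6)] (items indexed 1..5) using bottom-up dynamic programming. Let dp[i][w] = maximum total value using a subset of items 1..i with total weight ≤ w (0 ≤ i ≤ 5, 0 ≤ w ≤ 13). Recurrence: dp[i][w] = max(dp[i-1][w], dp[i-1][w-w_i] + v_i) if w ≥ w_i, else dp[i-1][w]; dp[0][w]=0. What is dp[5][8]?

i\w   0   1   2   3   4   5   6   7   8   9  10  11  12  13
  0   0   0   0   0   0   0   0   0   0   0   0   0   0   0
  1   0   0   0   7   7   7   7   7   7   7   7   7   7   7
  2   0   0   0   7   7   7   7   7   7  13  13  13  13  13
  3   0   0   0   7   7   7   7   7   7  13  13  13  13  13
  4   0   0   0   7   7   7   8   8   8  15  15  15  15  15
  5   0   0   6   7   7  13  13  13  14  15  15  21  21  21

14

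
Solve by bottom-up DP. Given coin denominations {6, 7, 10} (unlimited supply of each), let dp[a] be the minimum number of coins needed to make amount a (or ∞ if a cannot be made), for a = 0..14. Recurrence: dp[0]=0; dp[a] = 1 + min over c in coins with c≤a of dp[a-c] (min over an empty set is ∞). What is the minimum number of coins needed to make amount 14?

2

 a  0  1  2  3  4  5  6  7  8  9 10 11 12 13 14
dp  0  -  -  -  -  -  1  1  -  -  1  -  2  2  2
(- denotes ∞ / unreachable)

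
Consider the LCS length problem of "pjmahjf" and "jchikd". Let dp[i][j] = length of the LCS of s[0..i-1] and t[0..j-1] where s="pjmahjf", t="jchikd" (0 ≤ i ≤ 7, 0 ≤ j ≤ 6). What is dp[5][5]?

2

   ''  j  c  h  i  k  d
''  0  0  0  0  0  0  0
 p  0  0  0  0  0  0  0
 j  0  1  1  1  1  1  1
 m  0  1  1  1  1  1  1
 a  0  1  1  1  1  1  1
 h  0  1  1  2  2  2  2
 j  0  1  1  2  2  2  2
 f  0  1  1  2  2  2  2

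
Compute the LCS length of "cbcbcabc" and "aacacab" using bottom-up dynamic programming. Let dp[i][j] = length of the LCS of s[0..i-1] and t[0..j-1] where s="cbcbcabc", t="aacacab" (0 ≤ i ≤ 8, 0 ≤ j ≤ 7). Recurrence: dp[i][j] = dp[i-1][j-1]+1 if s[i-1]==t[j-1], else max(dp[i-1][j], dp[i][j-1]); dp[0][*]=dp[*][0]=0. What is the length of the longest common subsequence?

4

   ''  a  a  c  a  c  a  b
''  0  0  0  0  0  0  0  0
 c  0  0  0  1  1  1  1  1
 b  0  0  0  1  1  1  1  2
 c  0  0  0  1  1  2  2  2
 b  0  0  0  1  1  2  2  3
 c  0  0  0  1  1  2  2  3
 a  0  1  1  1  2  2  3  3
 b  0  1  1  1  2  2  3  4
 c  0  1  1  2  2  3  3  4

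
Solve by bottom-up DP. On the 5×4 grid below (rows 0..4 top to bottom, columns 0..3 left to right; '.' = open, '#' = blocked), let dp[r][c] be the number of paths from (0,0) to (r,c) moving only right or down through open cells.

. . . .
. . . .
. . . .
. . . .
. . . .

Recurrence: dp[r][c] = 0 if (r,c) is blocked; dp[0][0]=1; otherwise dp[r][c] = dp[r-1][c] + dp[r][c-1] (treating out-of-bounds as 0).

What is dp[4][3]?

r\c   0   1   2   3
  0   1   1   1   1
  1   1   2   3   4
  2   1   3   6  10
  3   1   4  10  20
  4   1   5  15  35

35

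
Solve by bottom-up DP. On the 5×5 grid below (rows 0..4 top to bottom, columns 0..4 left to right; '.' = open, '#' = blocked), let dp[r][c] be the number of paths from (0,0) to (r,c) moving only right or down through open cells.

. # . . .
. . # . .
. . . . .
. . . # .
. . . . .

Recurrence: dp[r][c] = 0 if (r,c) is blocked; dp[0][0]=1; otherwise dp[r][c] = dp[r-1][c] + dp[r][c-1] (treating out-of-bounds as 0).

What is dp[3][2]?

r\c   0   1   2   3   4
  0   1   0   0   0   0
  1   1   1   0   0   0
  2   1   2   2   2   2
  3   1   3   5   0   2
  4   1   4   9   9  11

5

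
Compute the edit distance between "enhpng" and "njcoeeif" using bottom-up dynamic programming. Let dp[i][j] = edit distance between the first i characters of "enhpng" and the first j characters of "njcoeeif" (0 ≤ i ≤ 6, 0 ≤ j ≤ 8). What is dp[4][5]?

5

   ''  n  j  c  o  e  e  i  f
''  0  1  2  3  4  5  6  7  8
 e  1  1  2  3  4  4  5  6  7
 n  2  1  2  3  4  5  5  6  7
 h  3  2  2  3  4  5  6  6  7
 p  4  3  3  3  4  5  6  7  7
 n  5  4  4  4  4  5  6  7  8
 g  6  5  5  5  5  5  6  7  8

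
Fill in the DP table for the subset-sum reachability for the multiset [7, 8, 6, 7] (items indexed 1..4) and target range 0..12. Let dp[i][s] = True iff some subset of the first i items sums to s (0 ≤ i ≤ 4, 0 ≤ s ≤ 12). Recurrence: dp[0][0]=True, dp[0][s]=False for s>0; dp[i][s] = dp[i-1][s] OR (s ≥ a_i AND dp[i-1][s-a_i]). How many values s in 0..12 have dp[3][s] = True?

4

i\s   0   1   2   3   4   5   6   7   8   9  10  11  12
  0   T   F   F   F   F   F   F   F   F   F   F   F   F
  1   T   F   F   F   F   F   F   T   F   F   F   F   F
  2   T   F   F   F   F   F   F   T   T   F   F   F   F
  3   T   F   F   F   F   F   T   T   T   F   F   F   F
  4   T   F   F   F   F   F   T   T   T   F   F   F   F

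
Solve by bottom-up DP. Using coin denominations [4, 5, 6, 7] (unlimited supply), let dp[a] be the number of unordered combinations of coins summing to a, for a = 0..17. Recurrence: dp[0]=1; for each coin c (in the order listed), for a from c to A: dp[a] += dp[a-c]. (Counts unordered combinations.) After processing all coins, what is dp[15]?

3

after  coin     0     1     2     3     4     5     6     7     8     9    10    11    12    13    14    15    16    17
          4     1     0     0     0     1     0     0     0     1     0     0     0     1     0     0     0     1     0
          5     1     0     0     0     1     1     0     0     1     1     1     0     1     1     1     1     1     1
          6     1     0     0     0     1     1     1     0     1     1     2     1     2     1     2     2     3     2
          7     1     0     0     0     1     1     1     1     1     1     2     2     3     2     3     3     4     4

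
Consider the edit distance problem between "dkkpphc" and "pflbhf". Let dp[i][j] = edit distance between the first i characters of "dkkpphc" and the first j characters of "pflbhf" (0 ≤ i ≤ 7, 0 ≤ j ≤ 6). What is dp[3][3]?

   ''  p  f  l  b  h  f
''  0  1  2  3  4  5  6
 d  1  1  2  3  4  5  6
 k  2  2  2  3  4  5  6
 k  3  3  3  3  4  5  6
 p  4  3  4  4  4  5  6
 p  5  4  4  5  5  5  6
 h  6  5  5  5  6  5  6
 c  7  6  6  6  6  6  6

3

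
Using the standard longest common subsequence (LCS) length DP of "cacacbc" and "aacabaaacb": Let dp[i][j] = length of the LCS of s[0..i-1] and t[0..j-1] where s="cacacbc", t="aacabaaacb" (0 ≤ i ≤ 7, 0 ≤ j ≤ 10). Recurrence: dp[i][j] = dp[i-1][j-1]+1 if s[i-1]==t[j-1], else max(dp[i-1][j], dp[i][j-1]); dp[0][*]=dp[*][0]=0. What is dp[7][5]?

4

   ''  a  a  c  a  b  a  a  a  c  b
''  0  0  0  0  0  0  0  0  0  0  0
 c  0  0  0  1  1  1  1  1  1  1  1
 a  0  1  1  1  2  2  2  2  2  2  2
 c  0  1  1  2  2  2  2  2  2  3  3
 a  0  1  2  2  3  3  3  3  3  3  3
 c  0  1  2  3  3  3  3  3  3  4  4
 b  0  1  2  3  3  4  4  4  4  4  5
 c  0  1  2  3  3  4  4  4  4  5  5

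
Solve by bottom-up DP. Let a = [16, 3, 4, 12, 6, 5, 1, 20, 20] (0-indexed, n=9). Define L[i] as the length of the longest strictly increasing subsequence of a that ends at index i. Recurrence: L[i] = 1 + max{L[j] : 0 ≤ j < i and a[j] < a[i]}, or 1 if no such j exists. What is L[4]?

   i    0    1    2    3    4    5    6    7    8
a[i]   16    3    4   12    6    5    1   20   20
L[i]    1    1    2    3    3    3    1    4    4

3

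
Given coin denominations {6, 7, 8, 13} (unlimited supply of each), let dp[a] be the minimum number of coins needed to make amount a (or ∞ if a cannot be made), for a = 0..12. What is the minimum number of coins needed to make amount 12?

 a  0  1  2  3  4  5  6  7  8  9 10 11 12
dp  0  -  -  -  -  -  1  1  1  -  -  -  2
(- denotes ∞ / unreachable)

2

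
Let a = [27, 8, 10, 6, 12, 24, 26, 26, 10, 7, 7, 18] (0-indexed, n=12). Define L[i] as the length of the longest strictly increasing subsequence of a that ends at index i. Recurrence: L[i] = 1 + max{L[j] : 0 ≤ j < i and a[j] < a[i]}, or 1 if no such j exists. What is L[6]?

   i    0    1    2    3    4    5    6    7    8    9   10   11
a[i]   27    8   10    6   12   24   26   26   10    7    7   18
L[i]    1    1    2    1    3    4    5    5    2    2    2    4

5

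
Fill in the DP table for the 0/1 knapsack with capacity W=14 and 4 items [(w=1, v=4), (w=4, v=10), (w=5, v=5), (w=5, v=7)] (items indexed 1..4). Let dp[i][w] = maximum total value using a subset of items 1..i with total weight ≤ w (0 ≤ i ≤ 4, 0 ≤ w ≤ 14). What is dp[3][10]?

19

i\w   0   1   2   3   4   5   6   7   8   9  10  11  12  13  14
  0   0   0   0   0   0   0   0   0   0   0   0   0   0   0   0
  1   0   4   4   4   4   4   4   4   4   4   4   4   4   4   4
  2   0   4   4   4  10  14  14  14  14  14  14  14  14  14  14
  3   0   4   4   4  10  14  14  14  14  15  19  19  19  19  19
  4   0   4   4   4  10  14  14  14  14  17  21  21  21  21  22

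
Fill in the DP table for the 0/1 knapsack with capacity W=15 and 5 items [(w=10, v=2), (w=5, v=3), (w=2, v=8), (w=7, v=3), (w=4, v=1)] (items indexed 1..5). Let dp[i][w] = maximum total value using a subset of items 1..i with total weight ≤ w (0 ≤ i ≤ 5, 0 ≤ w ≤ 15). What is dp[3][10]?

i\w   0   1   2   3   4   5   6   7   8   9  10  11  12  13  14  15
  0   0   0   0   0   0   0   0   0   0   0   0   0   0   0   0   0
  1   0   0   0   0   0   0   0   0   0   0   2   2   2   2   2   2
  2   0   0   0   0   0   3   3   3   3   3   3   3   3   3   3   5
  3   0   0   8   8   8   8   8  11  11  11  11  11  11  11  11  11
  4   0   0   8   8   8   8   8  11  11  11  11  11  11  11  14  14
  5   0   0   8   8   8   8   9  11  11  11  11  12  12  12  14  14

11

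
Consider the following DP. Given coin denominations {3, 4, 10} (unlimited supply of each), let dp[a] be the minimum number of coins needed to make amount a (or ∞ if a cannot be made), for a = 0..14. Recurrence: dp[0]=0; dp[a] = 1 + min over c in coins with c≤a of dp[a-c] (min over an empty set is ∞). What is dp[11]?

3

 a  0  1  2  3  4  5  6  7  8  9 10 11 12 13 14
dp  0  -  -  1  1  -  2  2  2  3  1  3  3  2  2
(- denotes ∞ / unreachable)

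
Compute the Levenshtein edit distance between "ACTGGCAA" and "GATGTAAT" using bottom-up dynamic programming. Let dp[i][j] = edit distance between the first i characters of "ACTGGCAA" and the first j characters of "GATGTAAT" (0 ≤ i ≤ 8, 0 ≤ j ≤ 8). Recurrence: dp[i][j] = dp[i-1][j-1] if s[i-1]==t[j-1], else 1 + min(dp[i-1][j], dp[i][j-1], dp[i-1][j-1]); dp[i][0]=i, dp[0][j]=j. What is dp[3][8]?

   ''  G  A  T  G  T  A  A  T
''  0  1  2  3  4  5  6  7  8
 A  1  1  1  2  3  4  5  6  7
 C  2  2  2  2  3  4  5  6  7
 T  3  3  3  2  3  3  4  5  6
 G  4  3  4  3  2  3  4  5  6
 G  5  4  4  4  3  3  4  5  6
 C  6  5  5  5  4  4  4  5  6
 A  7  6  5  6  5  5  4  4  5
 A  8  7  6  6  6  6  5  4  5

6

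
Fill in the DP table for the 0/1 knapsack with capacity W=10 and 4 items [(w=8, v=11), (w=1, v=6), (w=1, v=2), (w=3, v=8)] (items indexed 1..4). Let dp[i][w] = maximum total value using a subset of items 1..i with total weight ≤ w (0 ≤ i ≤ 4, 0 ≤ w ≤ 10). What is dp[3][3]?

8

i\w   0   1   2   3   4   5   6   7   8   9  10
  0   0   0   0   0   0   0   0   0   0   0   0
  1   0   0   0   0   0   0   0   0  11  11  11
  2   0   6   6   6   6   6   6   6  11  17  17
  3   0   6   8   8   8   8   8   8  11  17  19
  4   0   6   8   8  14  16  16  16  16  17  19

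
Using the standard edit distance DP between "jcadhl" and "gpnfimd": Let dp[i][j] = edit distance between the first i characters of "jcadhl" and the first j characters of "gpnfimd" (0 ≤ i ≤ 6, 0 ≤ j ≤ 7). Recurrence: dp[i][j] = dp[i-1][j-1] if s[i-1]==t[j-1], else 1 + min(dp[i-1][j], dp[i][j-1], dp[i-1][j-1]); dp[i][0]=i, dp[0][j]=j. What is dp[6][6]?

   ''  g  p  n  f  i  m  d
''  0  1  2  3  4  5  6  7
 j  1  1  2  3  4  5  6  7
 c  2  2  2  3  4  5  6  7
 a  3  3  3  3  4  5  6  7
 d  4  4  4  4  4  5  6  6
 h  5  5  5  5  5  5  6  7
 l  6  6  6  6  6  6  6  7

6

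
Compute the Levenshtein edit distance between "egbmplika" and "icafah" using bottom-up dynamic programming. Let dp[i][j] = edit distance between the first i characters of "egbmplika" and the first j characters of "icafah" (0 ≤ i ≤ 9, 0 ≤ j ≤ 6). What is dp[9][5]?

   ''  i  c  a  f  a  h
''  0  1  2  3  4  5  6
 e  1  1  2  3  4  5  6
 g  2  2  2  3  4  5  6
 b  3  3  3  3  4  5  6
 m  4  4  4  4  4  5  6
 p  5  5  5  5  5  5  6
 l  6  6  6  6  6  6  6
 i  7  6  7  7  7  7  7
 k  8  7  7  8  8  8  8
 a  9  8  8  7  8  8  9

8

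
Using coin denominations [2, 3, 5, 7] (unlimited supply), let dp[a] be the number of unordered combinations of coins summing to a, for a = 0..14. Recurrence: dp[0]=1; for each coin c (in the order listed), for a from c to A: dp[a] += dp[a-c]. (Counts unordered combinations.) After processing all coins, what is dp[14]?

after  coin     0     1     2     3     4     5     6     7     8     9    10    11    12    13    14
          2     1     0     1     0     1     0     1     0     1     0     1     0     1     0     1
          3     1     0     1     1     1     1     2     1     2     2     2     2     3     2     3
          5     1     0     1     1     1     2     2     2     3     3     4     4     5     5     6
          7     1     0     1     1     1     2     2     3     3     4     5     5     7     7     9

9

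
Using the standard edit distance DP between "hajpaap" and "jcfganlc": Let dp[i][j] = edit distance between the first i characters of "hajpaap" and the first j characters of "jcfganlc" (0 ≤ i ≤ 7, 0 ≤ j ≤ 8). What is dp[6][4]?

   ''  j  c  f  g  a  n  l  c
''  0  1  2  3  4  5  6  7  8
 h  1  1  2  3  4  5  6  7  8
 a  2  2  2  3  4  4  5  6  7
 j  3  2  3  3  4  5  5  6  7
 p  4  3  3  4  4  5  6  6  7
 a  5  4  4  4  5  4  5  6  7
 a  6  5  5  5  5  5  5  6  7
 p  7  6  6  6  6  6  6  6  7

5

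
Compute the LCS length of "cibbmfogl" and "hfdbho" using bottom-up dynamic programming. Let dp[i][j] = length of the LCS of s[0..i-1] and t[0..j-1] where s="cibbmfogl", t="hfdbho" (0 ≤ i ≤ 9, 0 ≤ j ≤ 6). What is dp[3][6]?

   ''  h  f  d  b  h  o
''  0  0  0  0  0  0  0
 c  0  0  0  0  0  0  0
 i  0  0  0  0  0  0  0
 b  0  0  0  0  1  1  1
 b  0  0  0  0  1  1  1
 m  0  0  0  0  1  1  1
 f  0  0  1  1  1  1  1
 o  0  0  1  1  1  1  2
 g  0  0  1  1  1  1  2
 l  0  0  1  1  1  1  2

1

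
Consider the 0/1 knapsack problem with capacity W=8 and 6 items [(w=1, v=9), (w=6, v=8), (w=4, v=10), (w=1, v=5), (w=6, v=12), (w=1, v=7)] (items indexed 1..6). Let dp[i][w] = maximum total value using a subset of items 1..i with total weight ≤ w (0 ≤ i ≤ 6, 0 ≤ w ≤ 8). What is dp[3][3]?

9

i\w   0   1   2   3   4   5   6   7   8
  0   0   0   0   0   0   0   0   0   0
  1   0   9   9   9   9   9   9   9   9
  2   0   9   9   9   9   9   9  17  17
  3   0   9   9   9  10  19  19  19  19
  4   0   9  14  14  14  19  24  24  24
  5   0   9  14  14  14  19  24  24  26
  6   0   9  16  21  21  21  26  31  31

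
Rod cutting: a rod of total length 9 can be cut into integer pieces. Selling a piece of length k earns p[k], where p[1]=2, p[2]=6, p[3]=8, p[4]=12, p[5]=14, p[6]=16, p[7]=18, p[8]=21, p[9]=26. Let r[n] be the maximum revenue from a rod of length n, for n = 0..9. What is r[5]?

   n    0    1    2    3    4    5    6    7    8    9
r[n]    0    2    6    8   12   14   18   20   24   26

14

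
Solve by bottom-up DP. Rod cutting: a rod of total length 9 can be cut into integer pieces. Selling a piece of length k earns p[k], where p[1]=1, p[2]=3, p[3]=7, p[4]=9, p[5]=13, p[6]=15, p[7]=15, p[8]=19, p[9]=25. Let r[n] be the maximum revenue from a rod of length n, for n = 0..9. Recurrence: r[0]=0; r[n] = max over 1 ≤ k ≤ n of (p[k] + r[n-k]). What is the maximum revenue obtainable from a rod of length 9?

25

   n    0    1    2    3    4    5    6    7    8    9
r[n]    0    1    3    7    9   13   15   16   20   25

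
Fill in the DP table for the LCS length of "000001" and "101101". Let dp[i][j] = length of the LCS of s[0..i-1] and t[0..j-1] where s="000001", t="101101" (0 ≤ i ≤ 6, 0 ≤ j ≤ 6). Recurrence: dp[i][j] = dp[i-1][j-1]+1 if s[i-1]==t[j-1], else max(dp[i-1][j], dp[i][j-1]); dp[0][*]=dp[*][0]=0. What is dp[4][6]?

2

   ''  1  0  1  1  0  1
''  0  0  0  0  0  0  0
 0  0  0  1  1  1  1  1
 0  0  0  1  1  1  2  2
 0  0  0  1  1  1  2  2
 0  0  0  1  1  1  2  2
 0  0  0  1  1  1  2  2
 1  0  1  1  2  2  2  3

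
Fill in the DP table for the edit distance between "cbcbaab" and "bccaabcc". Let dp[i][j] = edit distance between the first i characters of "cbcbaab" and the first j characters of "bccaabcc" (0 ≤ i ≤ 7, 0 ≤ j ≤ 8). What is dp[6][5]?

2

   ''  b  c  c  a  a  b  c  c
''  0  1  2  3  4  5  6  7  8
 c  1  1  1  2  3  4  5  6  7
 b  2  1  2  2  3  4  4  5  6
 c  3  2  1  2  3  4  5  4  5
 b  4  3  2  2  3  4  4  5  5
 a  5  4  3  3  2  3  4  5  6
 a  6  5  4  4  3  2  3  4  5
 b  7  6  5  5  4  3  2  3  4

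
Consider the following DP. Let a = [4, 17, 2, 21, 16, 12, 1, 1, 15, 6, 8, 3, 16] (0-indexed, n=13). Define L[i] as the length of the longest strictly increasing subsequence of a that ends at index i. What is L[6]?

1

   i    0    1    2    3    4    5    6    7    8    9   10   11   12
a[i]    4   17    2   21   16   12    1    1   15    6    8    3   16
L[i]    1    2    1    3    2    2    1    1    3    2    3    2    4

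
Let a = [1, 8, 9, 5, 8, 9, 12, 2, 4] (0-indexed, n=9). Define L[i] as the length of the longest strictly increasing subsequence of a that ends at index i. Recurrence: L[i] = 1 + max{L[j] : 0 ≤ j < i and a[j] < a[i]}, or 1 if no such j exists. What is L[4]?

   i    0    1    2    3    4    5    6    7    8
a[i]    1    8    9    5    8    9   12    2    4
L[i]    1    2    3    2    3    4    5    2    3

3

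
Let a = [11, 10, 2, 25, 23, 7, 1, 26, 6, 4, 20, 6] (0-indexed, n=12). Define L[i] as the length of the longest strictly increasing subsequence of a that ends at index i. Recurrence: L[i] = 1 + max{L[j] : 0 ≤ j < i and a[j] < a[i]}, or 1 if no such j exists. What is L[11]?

3

   i    0    1    2    3    4    5    6    7    8    9   10   11
a[i]   11   10    2   25   23    7    1   26    6    4   20    6
L[i]    1    1    1    2    2    2    1    3    2    2    3    3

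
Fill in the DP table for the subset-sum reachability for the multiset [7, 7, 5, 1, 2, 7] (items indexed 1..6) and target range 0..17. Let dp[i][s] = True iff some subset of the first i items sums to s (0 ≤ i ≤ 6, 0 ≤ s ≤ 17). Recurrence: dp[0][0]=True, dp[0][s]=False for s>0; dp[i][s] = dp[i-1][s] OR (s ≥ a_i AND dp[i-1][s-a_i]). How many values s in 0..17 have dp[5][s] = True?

i\s   0   1   2   3   4   5   6   7   8   9  10  11  12  13  14  15  16  17
  0   T   F   F   F   F   F   F   F   F   F   F   F   F   F   F   F   F   F
  1   T   F   F   F   F   F   F   T   F   F   F   F   F   F   F   F   F   F
  2   T   F   F   F   F   F   F   T   F   F   F   F   F   F   T   F   F   F
  3   T   F   F   F   F   T   F   T   F   F   F   F   T   F   T   F   F   F
  4   T   T   F   F   F   T   T   T   T   F   F   F   T   T   T   T   F   F
  5   T   T   T   T   F   T   T   T   T   T   T   F   T   T   T   T   T   T
  6   T   T   T   T   F   T   T   T   T   T   T   F   T   T   T   T   T   T

16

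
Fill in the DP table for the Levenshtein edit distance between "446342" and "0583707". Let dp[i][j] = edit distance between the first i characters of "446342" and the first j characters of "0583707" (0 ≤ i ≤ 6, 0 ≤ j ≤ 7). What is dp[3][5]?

   ''  0  5  8  3  7  0  7
''  0  1  2  3  4  5  6  7
 4  1  1  2  3  4  5  6  7
 4  2  2  2  3  4  5  6  7
 6  3  3  3  3  4  5  6  7
 3  4  4  4  4  3  4  5  6
 4  5  5  5  5  4  4  5  6
 2  6  6  6  6  5  5  5  6

5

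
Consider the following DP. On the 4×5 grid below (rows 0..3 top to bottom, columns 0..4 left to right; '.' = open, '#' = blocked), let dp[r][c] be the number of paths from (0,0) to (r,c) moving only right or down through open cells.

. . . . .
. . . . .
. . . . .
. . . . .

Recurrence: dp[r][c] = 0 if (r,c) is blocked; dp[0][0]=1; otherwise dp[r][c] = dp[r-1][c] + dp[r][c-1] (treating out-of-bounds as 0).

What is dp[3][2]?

r\c   0   1   2   3   4
  0   1   1   1   1   1
  1   1   2   3   4   5
  2   1   3   6  10  15
  3   1   4  10  20  35

10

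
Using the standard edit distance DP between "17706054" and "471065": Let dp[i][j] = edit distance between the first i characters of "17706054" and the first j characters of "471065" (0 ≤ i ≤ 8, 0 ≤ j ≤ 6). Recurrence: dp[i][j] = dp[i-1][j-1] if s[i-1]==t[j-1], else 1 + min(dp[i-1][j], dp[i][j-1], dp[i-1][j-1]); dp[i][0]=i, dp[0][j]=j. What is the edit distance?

   ''  4  7  1  0  6  5
''  0  1  2  3  4  5  6
 1  1  1  2  2  3  4  5
 7  2  2  1  2  3  4  5
 7  3  3  2  2  3  4  5
 0  4  4  3  3  2  3  4
 6  5  5  4  4  3  2  3
 0  6  6  5  5  4  3  3
 5  7  7  6  6  5  4  3
 4  8  7  7  7  6  5  4

4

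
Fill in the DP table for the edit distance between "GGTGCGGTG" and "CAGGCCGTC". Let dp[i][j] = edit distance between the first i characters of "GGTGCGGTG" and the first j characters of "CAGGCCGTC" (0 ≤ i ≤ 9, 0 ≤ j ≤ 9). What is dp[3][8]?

5

   ''  C  A  G  G  C  C  G  T  C
''  0  1  2  3  4  5  6  7  8  9
 G  1  1  2  2  3  4  5  6  7  8
 G  2  2  2  2  2  3  4  5  6  7
 T  3  3  3  3  3  3  4  5  5  6
 G  4  4  4  3  3  4  4  4  5  6
 C  5  4  5  4  4  3  4  5  5  5
 G  6  5  5  5  4  4  4  4  5  6
 G  7  6  6  5  5  5  5  4  5  6
 T  8  7  7  6  6  6  6  5  4  5
 G  9  8  8  7  6  7  7  6  5  5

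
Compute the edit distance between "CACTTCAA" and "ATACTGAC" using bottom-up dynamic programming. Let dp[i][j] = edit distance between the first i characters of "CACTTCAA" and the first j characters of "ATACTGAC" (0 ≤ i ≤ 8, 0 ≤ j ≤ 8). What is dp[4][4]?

3

   ''  A  T  A  C  T  G  A  C
''  0  1  2  3  4  5  6  7  8
 C  1  1  2  3  3  4  5  6  7
 A  2  1  2  2  3  4  5  5  6
 C  3  2  2  3  2  3  4  5  5
 T  4  3  2  3  3  2  3  4  5
 T  5  4  3  3  4  3  3  4  5
 C  6  5  4  4  3  4  4  4  4
 A  7  6  5  4  4  4  5  4  5
 A  8  7  6  5  5  5  5  5  5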